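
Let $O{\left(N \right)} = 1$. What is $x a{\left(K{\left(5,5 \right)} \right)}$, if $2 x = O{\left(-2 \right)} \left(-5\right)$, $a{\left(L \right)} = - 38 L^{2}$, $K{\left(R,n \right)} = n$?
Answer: $2375$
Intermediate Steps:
$x = - \frac{5}{2}$ ($x = \frac{1 \left(-5\right)}{2} = \frac{1}{2} \left(-5\right) = - \frac{5}{2} \approx -2.5$)
$x a{\left(K{\left(5,5 \right)} \right)} = - \frac{5 \left(- 38 \cdot 5^{2}\right)}{2} = - \frac{5 \left(\left(-38\right) 25\right)}{2} = \left(- \frac{5}{2}\right) \left(-950\right) = 2375$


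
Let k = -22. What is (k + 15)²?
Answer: 49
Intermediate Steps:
(k + 15)² = (-22 + 15)² = (-7)² = 49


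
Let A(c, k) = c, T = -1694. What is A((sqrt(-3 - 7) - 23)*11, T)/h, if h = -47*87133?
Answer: 253/4095251 - 11*I*sqrt(10)/4095251 ≈ 6.1779e-5 - 8.494e-6*I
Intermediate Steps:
h = -4095251
A((sqrt(-3 - 7) - 23)*11, T)/h = ((sqrt(-3 - 7) - 23)*11)/(-4095251) = ((sqrt(-10) - 23)*11)*(-1/4095251) = ((I*sqrt(10) - 23)*11)*(-1/4095251) = ((-23 + I*sqrt(10))*11)*(-1/4095251) = (-253 + 11*I*sqrt(10))*(-1/4095251) = 253/4095251 - 11*I*sqrt(10)/4095251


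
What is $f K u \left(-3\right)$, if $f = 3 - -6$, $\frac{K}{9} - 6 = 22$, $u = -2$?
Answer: $13608$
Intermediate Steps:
$K = 252$ ($K = 54 + 9 \cdot 22 = 54 + 198 = 252$)
$f = 9$ ($f = 3 + 6 = 9$)
$f K u \left(-3\right) = 9 \cdot 252 \left(\left(-2\right) \left(-3\right)\right) = 2268 \cdot 6 = 13608$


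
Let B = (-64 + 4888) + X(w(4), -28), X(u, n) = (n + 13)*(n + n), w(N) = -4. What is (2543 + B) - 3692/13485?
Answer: 110667703/13485 ≈ 8206.7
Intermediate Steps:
X(u, n) = 2*n*(13 + n) (X(u, n) = (13 + n)*(2*n) = 2*n*(13 + n))
B = 5664 (B = (-64 + 4888) + 2*(-28)*(13 - 28) = 4824 + 2*(-28)*(-15) = 4824 + 840 = 5664)
(2543 + B) - 3692/13485 = (2543 + 5664) - 3692/13485 = 8207 - 3692*1/13485 = 8207 - 3692/13485 = 110667703/13485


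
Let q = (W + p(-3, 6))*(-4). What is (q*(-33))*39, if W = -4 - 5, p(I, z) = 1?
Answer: -41184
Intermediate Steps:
W = -9
q = 32 (q = (-9 + 1)*(-4) = -8*(-4) = 32)
(q*(-33))*39 = (32*(-33))*39 = -1056*39 = -41184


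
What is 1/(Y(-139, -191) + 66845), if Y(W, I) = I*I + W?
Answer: 1/103187 ≈ 9.6911e-6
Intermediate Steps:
Y(W, I) = W + I² (Y(W, I) = I² + W = W + I²)
1/(Y(-139, -191) + 66845) = 1/((-139 + (-191)²) + 66845) = 1/((-139 + 36481) + 66845) = 1/(36342 + 66845) = 1/103187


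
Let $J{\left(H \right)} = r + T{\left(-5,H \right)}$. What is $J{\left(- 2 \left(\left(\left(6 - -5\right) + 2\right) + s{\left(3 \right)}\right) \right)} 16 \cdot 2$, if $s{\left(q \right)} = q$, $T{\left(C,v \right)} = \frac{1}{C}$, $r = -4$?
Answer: $- \frac{672}{5} \approx -134.4$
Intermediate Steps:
$J{\left(H \right)} = - \frac{21}{5}$ ($J{\left(H \right)} = -4 + \frac{1}{-5} = -4 - \frac{1}{5} = - \frac{21}{5}$)
$J{\left(- 2 \left(\left(\left(6 - -5\right) + 2\right) + s{\left(3 \right)}\right) \right)} 16 \cdot 2 = \left(- \frac{21}{5}\right) 16 \cdot 2 = \left(- \frac{336}{5}\right) 2 = - \frac{672}{5}$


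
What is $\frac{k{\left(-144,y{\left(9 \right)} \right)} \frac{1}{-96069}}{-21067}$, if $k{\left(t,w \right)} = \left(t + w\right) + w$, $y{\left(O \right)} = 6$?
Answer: $- \frac{44}{674628541} \approx -6.5221 \cdot 10^{-8}$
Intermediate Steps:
$k{\left(t,w \right)} = t + 2 w$
$\frac{k{\left(-144,y{\left(9 \right)} \right)} \frac{1}{-96069}}{-21067} = \frac{\left(-144 + 2 \cdot 6\right) \frac{1}{-96069}}{-21067} = \left(-144 + 12\right) \left(- \frac{1}{96069}\right) \left(- \frac{1}{21067}\right) = \left(-132\right) \left(- \frac{1}{96069}\right) \left(- \frac{1}{21067}\right) = \frac{44}{32023} \left(- \frac{1}{21067}\right) = - \frac{44}{674628541}$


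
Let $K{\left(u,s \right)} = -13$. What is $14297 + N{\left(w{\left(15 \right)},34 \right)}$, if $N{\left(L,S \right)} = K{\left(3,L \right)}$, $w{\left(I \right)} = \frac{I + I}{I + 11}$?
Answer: $14284$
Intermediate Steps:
$w{\left(I \right)} = \frac{2 I}{11 + I}$
$N{\left(L,S \right)} = -13$
$14297 + N{\left(w{\left(15 \right)},34 \right)} = 14297 - 13 = 14284$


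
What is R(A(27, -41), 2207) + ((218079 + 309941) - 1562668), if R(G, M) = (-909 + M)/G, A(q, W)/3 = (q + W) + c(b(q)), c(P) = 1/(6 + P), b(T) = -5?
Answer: -40352570/39 ≈ -1.0347e+6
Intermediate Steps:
A(q, W) = 3 + 3*W + 3*q (A(q, W) = 3*((q + W) + 1/(6 - 5)) = 3*((W + q) + 1/1) = 3*((W + q) + 1) = 3*(1 + W + q) = 3 + 3*W + 3*q)
R(G, M) = (-909 + M)/G
R(A(27, -41), 2207) + ((218079 + 309941) - 1562668) = (-909 + 2207)/(3 + 3*(-41) + 3*27) + ((218079 + 309941) - 1562668) = 1298/(3 - 123 + 81) + (528020 - 1562668) = 1298/(-39) - 1034648 = -1/39*1298 - 1034648 = -1298/39 - 1034648 = -40352570/39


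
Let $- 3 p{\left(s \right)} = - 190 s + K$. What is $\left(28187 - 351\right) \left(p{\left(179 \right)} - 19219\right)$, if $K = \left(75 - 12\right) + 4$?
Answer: $- \frac{660102904}{3} \approx -2.2003 \cdot 10^{8}$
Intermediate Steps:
$K = 67$ ($K = 63 + 4 = 67$)
$p{\left(s \right)} = - \frac{67}{3} + \frac{190 s}{3}$ ($p{\left(s \right)} = - \frac{- 190 s + 67}{3} = - \frac{67 - 190 s}{3} = - \frac{67}{3} + \frac{190 s}{3}$)
$\left(28187 - 351\right) \left(p{\left(179 \right)} - 19219\right) = \left(28187 - 351\right) \left(\left(- \frac{67}{3} + \frac{190}{3} \cdot 179\right) - 19219\right) = 27836 \left(\left(- \frac{67}{3} + \frac{34010}{3}\right) - 19219\right) = 27836 \left(\frac{33943}{3} - 19219\right) = 27836 \left(- \frac{23714}{3}\right) = - \frac{660102904}{3}$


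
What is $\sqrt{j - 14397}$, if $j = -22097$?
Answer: $i \sqrt{36494} \approx 191.03 i$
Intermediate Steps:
$\sqrt{j - 14397} = \sqrt{-22097 - 14397} = \sqrt{-36494} = i \sqrt{36494}$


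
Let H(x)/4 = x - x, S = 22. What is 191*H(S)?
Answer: 0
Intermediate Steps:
H(x) = 0 (H(x) = 4*(x - x) = 4*0 = 0)
191*H(S) = 191*0 = 0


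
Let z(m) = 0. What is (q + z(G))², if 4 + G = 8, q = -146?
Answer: 21316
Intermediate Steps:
G = 4 (G = -4 + 8 = 4)
(q + z(G))² = (-146 + 0)² = (-146)² = 21316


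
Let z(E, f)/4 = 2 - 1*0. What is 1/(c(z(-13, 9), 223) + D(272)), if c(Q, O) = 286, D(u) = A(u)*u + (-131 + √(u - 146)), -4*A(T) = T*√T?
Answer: 1/(155 - 73984*√17 + 3*√14) ≈ -3.2800e-6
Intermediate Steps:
A(T) = -T^(3/2)/4 (A(T) = -T*√T/4 = -T^(3/2)/4)
z(E, f) = 8 (z(E, f) = 4*(2 - 1*0) = 4*(2 + 0) = 4*2 = 8)
D(u) = -131 + √(-146 + u) - u^(5/2)/4 (D(u) = (-u^(3/2)/4)*u + (-131 + √(u - 146)) = -u^(5/2)/4 + (-131 + √(-146 + u)) = -131 + √(-146 + u) - u^(5/2)/4)
1/(c(z(-13, 9), 223) + D(272)) = 1/(286 + (-131 + √(-146 + 272) - 73984*√17)) = 1/(286 + (-131 + √126 - 73984*√17)) = 1/(286 + (-131 + 3*√14 - 73984*√17)) = 1/(286 + (-131 - 73984*√17 + 3*√14)) = 1/(155 - 73984*√17 + 3*√14)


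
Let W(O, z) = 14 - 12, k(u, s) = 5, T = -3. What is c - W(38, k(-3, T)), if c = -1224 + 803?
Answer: -423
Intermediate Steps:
W(O, z) = 2
c = -421
c - W(38, k(-3, T)) = -421 - 1*2 = -421 - 2 = -423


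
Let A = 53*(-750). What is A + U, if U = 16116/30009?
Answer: -397613878/10003 ≈ -39749.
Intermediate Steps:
U = 5372/10003 (U = 16116*(1/30009) = 5372/10003 ≈ 0.53704)
A = -39750
A + U = -39750 + 5372/10003 = -397613878/10003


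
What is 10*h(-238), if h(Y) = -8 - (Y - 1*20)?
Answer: 2500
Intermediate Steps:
h(Y) = 12 - Y (h(Y) = -8 - (Y - 20) = -8 - (-20 + Y) = -8 + (20 - Y) = 12 - Y)
10*h(-238) = 10*(12 - 1*(-238)) = 10*(12 + 238) = 10*250 = 2500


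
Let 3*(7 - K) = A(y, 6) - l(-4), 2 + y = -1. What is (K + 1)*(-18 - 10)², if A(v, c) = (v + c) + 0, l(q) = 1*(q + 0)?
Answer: 13328/3 ≈ 4442.7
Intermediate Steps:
y = -3 (y = -2 - 1 = -3)
l(q) = q (l(q) = 1*q = q)
A(v, c) = c + v (A(v, c) = (c + v) + 0 = c + v)
K = 14/3 (K = 7 - ((6 - 3) - 1*(-4))/3 = 7 - (3 + 4)/3 = 7 - ⅓*7 = 7 - 7/3 = 14/3 ≈ 4.6667)
(K + 1)*(-18 - 10)² = (14/3 + 1)*(-18 - 10)² = (17/3)*(-28)² = (17/3)*784 = 13328/3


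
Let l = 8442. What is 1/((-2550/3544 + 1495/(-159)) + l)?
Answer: 281748/2375664751 ≈ 0.00011860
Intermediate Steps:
1/((-2550/3544 + 1495/(-159)) + l) = 1/((-2550/3544 + 1495/(-159)) + 8442) = 1/((-2550*1/3544 + 1495*(-1/159)) + 8442) = 1/((-1275/1772 - 1495/159) + 8442) = 1/(-2851865/281748 + 8442) = 1/(2375664751/281748) = 281748/2375664751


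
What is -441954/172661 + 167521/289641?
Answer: -99083655133/50009704701 ≈ -1.9813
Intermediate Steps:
-441954/172661 + 167521/289641 = -99083655133/50009704701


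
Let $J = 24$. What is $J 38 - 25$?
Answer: $887$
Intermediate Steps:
$J 38 - 25 = 24 \cdot 38 - 25 = 912 - 25 = 887$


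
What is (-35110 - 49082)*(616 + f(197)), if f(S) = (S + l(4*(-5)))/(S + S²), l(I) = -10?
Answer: -30650841296/591 ≈ -5.1863e+7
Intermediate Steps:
f(S) = (-10 + S)/(S + S²) (f(S) = (S - 10)/(S + S²) = (-10 + S)/(S + S²))
(-35110 - 49082)*(616 + f(197)) = (-35110 - 49082)*(616 + (-10 + 197)/(197*(1 + 197))) = -84192*(616 + (1/197)*187/198) = -84192*(616 + (1/197)*(1/198)*187) = -84192*(616 + 17/3546) = -84192*2184353/3546 = -30650841296/591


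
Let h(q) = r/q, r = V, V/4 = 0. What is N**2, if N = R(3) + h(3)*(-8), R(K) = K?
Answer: 9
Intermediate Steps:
V = 0 (V = 4*0 = 0)
r = 0
h(q) = 0 (h(q) = 0/q = 0)
N = 3 (N = 3 + 0*(-8) = 3 + 0 = 3)
N**2 = 3**2 = 9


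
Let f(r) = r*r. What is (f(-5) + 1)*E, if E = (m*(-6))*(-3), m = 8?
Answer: 3744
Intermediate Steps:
f(r) = r**2
E = 144 (E = (8*(-6))*(-3) = -48*(-3) = 144)
(f(-5) + 1)*E = ((-5)**2 + 1)*144 = (25 + 1)*144 = 26*144 = 3744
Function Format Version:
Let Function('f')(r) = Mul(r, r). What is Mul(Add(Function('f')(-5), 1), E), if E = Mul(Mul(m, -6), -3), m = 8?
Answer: 3744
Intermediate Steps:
Function('f')(r) = Pow(r, 2)
E = 144 (E = Mul(Mul(8, -6), -3) = Mul(-48, -3) = 144)
Mul(Add(Function('f')(-5), 1), E) = Mul(Add(Pow(-5, 2), 1), 144) = Mul(Add(25, 1), 144) = Mul(26, 144) = 3744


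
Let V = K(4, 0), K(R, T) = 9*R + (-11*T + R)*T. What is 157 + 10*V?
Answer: 517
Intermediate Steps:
K(R, T) = 9*R + T*(R - 11*T) (K(R, T) = 9*R + (R - 11*T)*T = 9*R + T*(R - 11*T))
V = 36 (V = -11*0² + 9*4 + 4*0 = -11*0 + 36 + 0 = 0 + 36 + 0 = 36)
157 + 10*V = 157 + 10*36 = 157 + 360 = 517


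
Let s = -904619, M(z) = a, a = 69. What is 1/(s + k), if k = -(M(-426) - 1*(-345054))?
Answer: -1/1249742 ≈ -8.0017e-7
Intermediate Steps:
M(z) = 69
k = -345123 (k = -(69 - 1*(-345054)) = -(69 + 345054) = -1*345123 = -345123)
1/(s + k) = 1/(-904619 - 345123) = 1/(-1249742) = -1/1249742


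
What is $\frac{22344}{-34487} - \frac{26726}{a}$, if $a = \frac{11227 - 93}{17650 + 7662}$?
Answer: $- \frac{11665154045720}{191989129} \approx -60759.0$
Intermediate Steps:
$a = \frac{5567}{12656}$ ($a = \frac{11227 + \left(-251 + 158\right)}{25312} = \left(11227 - 93\right) \frac{1}{25312} = 11134 \cdot \frac{1}{25312} = \frac{5567}{12656} \approx 0.43987$)
$\frac{22344}{-34487} - \frac{26726}{a} = \frac{22344}{-34487} - \frac{26726}{\frac{5567}{12656}} = 22344 \left(- \frac{1}{34487}\right) - \frac{338244256}{5567} = - \frac{22344}{34487} - \frac{338244256}{5567} = - \frac{11665154045720}{191989129}$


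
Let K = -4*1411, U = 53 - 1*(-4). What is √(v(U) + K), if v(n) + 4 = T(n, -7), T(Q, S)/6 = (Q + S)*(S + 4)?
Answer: 2*I*√1637 ≈ 80.92*I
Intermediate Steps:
T(Q, S) = 6*(4 + S)*(Q + S) (T(Q, S) = 6*((Q + S)*(S + 4)) = 6*((Q + S)*(4 + S)) = 6*((4 + S)*(Q + S)) = 6*(4 + S)*(Q + S))
U = 57 (U = 53 + 4 = 57)
K = -5644
v(n) = 122 - 18*n (v(n) = -4 + (6*(-7)² + 24*n + 24*(-7) + 6*n*(-7)) = -4 + (6*49 + 24*n - 168 - 42*n) = -4 + (294 + 24*n - 168 - 42*n) = -4 + (126 - 18*n) = 122 - 18*n)
√(v(U) + K) = √((122 - 18*57) - 5644) = √((122 - 1026) - 5644) = √(-904 - 5644) = √(-6548) = 2*I*√1637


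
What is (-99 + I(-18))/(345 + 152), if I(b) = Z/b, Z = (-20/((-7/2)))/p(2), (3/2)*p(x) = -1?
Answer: -2069/10437 ≈ -0.19824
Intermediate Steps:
p(x) = -⅔ (p(x) = (⅔)*(-1) = -⅔)
Z = -60/7 (Z = (-20/((-7/2)))/(-⅔) = -20/((-7*½))*(-3/2) = -20/(-7/2)*(-3/2) = -20*(-2/7)*(-3/2) = (40/7)*(-3/2) = -60/7 ≈ -8.5714)
I(b) = -60/(7*b)
(-99 + I(-18))/(345 + 152) = (-99 - 60/7/(-18))/(345 + 152) = (-99 - 60/7*(-1/18))/497 = (-99 + 10/21)*(1/497) = -2069/21*1/497 = -2069/10437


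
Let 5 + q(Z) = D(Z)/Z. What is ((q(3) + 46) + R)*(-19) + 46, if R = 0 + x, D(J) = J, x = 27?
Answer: -1265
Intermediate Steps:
q(Z) = -4 (q(Z) = -5 + Z/Z = -5 + 1 = -4)
R = 27 (R = 0 + 27 = 27)
((q(3) + 46) + R)*(-19) + 46 = ((-4 + 46) + 27)*(-19) + 46 = (42 + 27)*(-19) + 46 = 69*(-19) + 46 = -1311 + 46 = -1265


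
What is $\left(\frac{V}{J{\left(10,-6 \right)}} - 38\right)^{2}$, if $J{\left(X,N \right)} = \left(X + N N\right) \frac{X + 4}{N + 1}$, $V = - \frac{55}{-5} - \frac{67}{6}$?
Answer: $\frac{21558167929}{14930496} \approx 1443.9$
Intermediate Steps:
$V = - \frac{1}{6}$ ($V = \left(-55\right) \left(- \frac{1}{5}\right) - \frac{67}{6} = 11 - \frac{67}{6} = - \frac{1}{6} \approx -0.16667$)
$J{\left(X,N \right)} = \frac{\left(4 + X\right) \left(X + N^{2}\right)}{1 + N}$ ($J{\left(X,N \right)} = \left(X + N^{2}\right) \frac{4 + X}{1 + N} = \frac{\left(4 + X\right) \left(X + N^{2}\right)}{1 + N}$)
$\left(\frac{V}{J{\left(10,-6 \right)}} - 38\right)^{2} = \left(- \frac{1}{6 \frac{10^{2} + 4 \cdot 10 + 4 \left(-6\right)^{2} + 10 \left(-6\right)^{2}}{1 - 6}} - 38\right)^{2} = \left(- \frac{1}{6 \frac{100 + 40 + 4 \cdot 36 + 10 \cdot 36}{-5}} - 38\right)^{2} = \left(- \frac{1}{6 \left(- \frac{100 + 40 + 144 + 360}{5}\right)} - 38\right)^{2} = \left(- \frac{1}{6 \left(\left(- \frac{1}{5}\right) 644\right)} - 38\right)^{2} = \left(- \frac{1}{6 \left(- \frac{644}{5}\right)} - 38\right)^{2} = \left(\left(- \frac{1}{6}\right) \left(- \frac{5}{644}\right) - 38\right)^{2} = \left(\frac{5}{3864} - 38\right)^{2} = \left(- \frac{146827}{3864}\right)^{2} = \frac{21558167929}{14930496}$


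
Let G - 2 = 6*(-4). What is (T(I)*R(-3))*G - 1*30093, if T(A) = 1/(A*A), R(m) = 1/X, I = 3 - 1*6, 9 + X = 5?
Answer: -541663/18 ≈ -30092.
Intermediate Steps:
X = -4 (X = -9 + 5 = -4)
I = -3 (I = 3 - 6 = -3)
R(m) = -1/4 (R(m) = 1/(-4) = -1/4)
G = -22 (G = 2 + 6*(-4) = 2 - 24 = -22)
T(A) = A**(-2)
(T(I)*R(-3))*G - 1*30093 = (-1/4/(-3)**2)*(-22) - 1*30093 = ((1/9)*(-1/4))*(-22) - 30093 = -1/36*(-22) - 30093 = 11/18 - 30093 = -541663/18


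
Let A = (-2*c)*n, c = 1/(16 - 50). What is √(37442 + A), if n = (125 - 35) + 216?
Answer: 2*√9365 ≈ 193.55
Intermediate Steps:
c = -1/34 (c = 1/(-34) = -1/34 ≈ -0.029412)
n = 306 (n = 90 + 216 = 306)
A = 18 (A = -2*(-1/34)*306 = (1/17)*306 = 18)
√(37442 + A) = √(37442 + 18) = √37460 = 2*√9365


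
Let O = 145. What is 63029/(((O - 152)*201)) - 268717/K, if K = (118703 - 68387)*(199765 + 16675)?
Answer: -10895414080333/243218822560 ≈ -44.797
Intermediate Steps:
K = 10890395040 (K = 50316*216440 = 10890395040)
63029/(((O - 152)*201)) - 268717/K = 63029/(((145 - 152)*201)) - 268717/10890395040 = 63029/((-7*201)) - 268717*1/10890395040 = 63029/(-1407) - 268717/10890395040 = 63029*(-1/1407) - 268717/10890395040 = -63029/1407 - 268717/10890395040 = -10895414080333/243218822560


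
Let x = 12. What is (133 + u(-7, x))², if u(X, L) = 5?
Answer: 19044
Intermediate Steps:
(133 + u(-7, x))² = (133 + 5)² = 138² = 19044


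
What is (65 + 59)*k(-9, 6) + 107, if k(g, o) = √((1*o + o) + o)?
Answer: 107 + 372*√2 ≈ 633.09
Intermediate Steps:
k(g, o) = √3*√o (k(g, o) = √((o + o) + o) = √(2*o + o) = √(3*o) = √3*√o)
(65 + 59)*k(-9, 6) + 107 = (65 + 59)*(√3*√6) + 107 = 124*(3*√2) + 107 = 372*√2 + 107 = 107 + 372*√2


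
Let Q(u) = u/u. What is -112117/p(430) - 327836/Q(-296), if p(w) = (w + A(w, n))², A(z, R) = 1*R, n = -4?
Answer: -59494478053/181476 ≈ -3.2784e+5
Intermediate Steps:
A(z, R) = R
p(w) = (-4 + w)² (p(w) = (w - 4)² = (-4 + w)²)
Q(u) = 1
-112117/p(430) - 327836/Q(-296) = -112117/(-4 + 430)² - 327836/1 = -112117/(426²) - 327836*1 = -112117/181476 - 327836 = -59494478053/181476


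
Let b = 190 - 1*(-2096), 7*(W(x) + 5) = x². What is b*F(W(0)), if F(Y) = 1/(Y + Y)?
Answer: -1143/5 ≈ -228.60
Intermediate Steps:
W(x) = -5 + x²/7
b = 2286 (b = 190 + 2096 = 2286)
F(Y) = 1/(2*Y)
b*F(W(0)) = 2286*(1/(2*(-5 + (⅐)*0²))) = 2286*(1/(2*(-5 + (⅐)*0))) = 2286*(1/(2*(-5 + 0))) = 2286*((½)/(-5)) = 2286*((½)*(-⅕)) = 2286*(-⅒) = -1143/5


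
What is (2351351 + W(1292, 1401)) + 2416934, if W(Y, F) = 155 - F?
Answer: 4767039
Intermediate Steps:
(2351351 + W(1292, 1401)) + 2416934 = (2351351 + (155 - 1*1401)) + 2416934 = (2351351 + (155 - 1401)) + 2416934 = (2351351 - 1246) + 2416934 = 2350105 + 2416934 = 4767039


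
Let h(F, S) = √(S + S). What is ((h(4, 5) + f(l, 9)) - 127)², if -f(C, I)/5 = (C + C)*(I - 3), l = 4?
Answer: (367 - √10)² ≈ 1.3238e+5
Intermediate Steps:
f(C, I) = -10*C*(-3 + I) (f(C, I) = -5*(C + C)*(I - 3) = -5*2*C*(-3 + I) = -10*C*(-3 + I))
h(F, S) = √2*√S (h(F, S) = √(2*S) = √2*√S)
((h(4, 5) + f(l, 9)) - 127)² = ((√2*√5 + 10*4*(3 - 1*9)) - 127)² = ((√10 + 10*4*(3 - 9)) - 127)² = ((√10 + 10*4*(-6)) - 127)² = ((√10 - 240) - 127)² = ((-240 + √10) - 127)² = (-367 + √10)²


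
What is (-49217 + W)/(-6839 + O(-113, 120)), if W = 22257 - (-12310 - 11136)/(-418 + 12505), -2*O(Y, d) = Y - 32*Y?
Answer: 651684148/207666747 ≈ 3.1381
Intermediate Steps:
O(Y, d) = 31*Y/2 (O(Y, d) = -(Y - 32*Y)/2 = -(-31)*Y/2 = 31*Y/2)
W = 269043805/12087 (W = 22257 - (-23446)/12087 = 22257 - 1*(-23446/12087) = 22257 + 23446/12087 = 269043805/12087 ≈ 22259.)
(-49217 + W)/(-6839 + O(-113, 120)) = (-49217 + 269043805/12087)/(-6839 + (31/2)*(-113)) = -325842074/(12087*(-6839 - 3503/2)) = -325842074/(12087*(-17181/2)) = -325842074/12087*(-2/17181) = 651684148/207666747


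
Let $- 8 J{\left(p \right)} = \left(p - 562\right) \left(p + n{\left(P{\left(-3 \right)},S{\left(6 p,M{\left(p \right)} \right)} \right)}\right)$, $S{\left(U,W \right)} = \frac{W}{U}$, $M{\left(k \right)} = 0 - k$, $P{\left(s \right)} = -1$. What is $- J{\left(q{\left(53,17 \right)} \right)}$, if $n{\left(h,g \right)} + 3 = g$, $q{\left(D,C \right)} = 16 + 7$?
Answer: $- \frac{64141}{48} \approx -1336.3$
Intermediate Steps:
$M{\left(k \right)} = - k$
$q{\left(D,C \right)} = 23$
$n{\left(h,g \right)} = -3 + g$
$J{\left(p \right)} = - \frac{\left(-562 + p\right) \left(- \frac{19}{6} + p\right)}{8}$ ($J{\left(p \right)} = - \frac{\left(p - 562\right) \left(p + \left(-3 + \frac{\left(-1\right) p}{6 p}\right)\right)}{8} = - \frac{\left(-562 + p\right) \left(p + \left(-3 + - p \frac{1}{6 p}\right)\right)}{8} = - \frac{\left(-562 + p\right) \left(p - \frac{19}{6}\right)}{8} = - \frac{\left(-562 + p\right) \left(- \frac{19}{6} + p\right)}{8}$)
$- J{\left(q{\left(53,17 \right)} \right)} = - (- \frac{5339}{24} - \frac{23^{2}}{8} + \frac{3391}{48} \cdot 23) = - (- \frac{5339}{24} - \frac{529}{8} + \frac{77993}{48}) = \left(-1\right) \frac{64141}{48} = - \frac{64141}{48}$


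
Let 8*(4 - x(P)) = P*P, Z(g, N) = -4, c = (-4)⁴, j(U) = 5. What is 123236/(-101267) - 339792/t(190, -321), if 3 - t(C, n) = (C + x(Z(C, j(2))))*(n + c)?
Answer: -11982690484/421371987 ≈ -28.437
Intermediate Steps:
c = 256
x(P) = 4 - P²/8 (x(P) = 4 - P*P/8 = 4 - P²/8)
t(C, n) = 3 - (2 + C)*(256 + n) (t(C, n) = 3 - (C + (4 - ⅛*(-4)²))*(n + 256) = 3 - (C + (4 - ⅛*16))*(256 + n) = 3 - (C + (4 - 2))*(256 + n) = 3 - (C + 2)*(256 + n) = 3 - (2 + C)*(256 + n))
123236/(-101267) - 339792/t(190, -321) = 123236/(-101267) - 339792/(-509 - 256*190 - 2*(-321) - 1*190*(-321)) = 123236*(-1/101267) - 339792/(-509 - 48640 + 642 + 60990) = -123236/101267 - 339792/12483 = -123236/101267 - 339792*1/12483 = -123236/101267 - 113264/4161 = -11982690484/421371987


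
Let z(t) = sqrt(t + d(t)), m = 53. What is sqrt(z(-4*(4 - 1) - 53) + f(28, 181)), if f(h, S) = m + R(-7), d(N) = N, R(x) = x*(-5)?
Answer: sqrt(88 + I*sqrt(130)) ≈ 9.4004 + 0.60645*I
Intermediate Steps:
R(x) = -5*x
f(h, S) = 88 (f(h, S) = 53 - 5*(-7) = 53 + 35 = 88)
z(t) = sqrt(2)*sqrt(t) (z(t) = sqrt(t + t) = sqrt(2*t) = sqrt(2)*sqrt(t))
sqrt(z(-4*(4 - 1) - 53) + f(28, 181)) = sqrt(sqrt(2)*sqrt(-4*(4 - 1) - 53) + 88) = sqrt(sqrt(2)*sqrt(-4*3 - 53) + 88) = sqrt(sqrt(2)*sqrt(-12 - 53) + 88) = sqrt(sqrt(2)*sqrt(-65) + 88) = sqrt(sqrt(2)*(I*sqrt(65)) + 88) = sqrt(I*sqrt(130) + 88) = sqrt(88 + I*sqrt(130))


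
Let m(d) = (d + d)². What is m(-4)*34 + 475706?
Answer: 477882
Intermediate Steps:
m(d) = 4*d² (m(d) = (2*d)² = 4*d²)
m(-4)*34 + 475706 = (4*(-4)²)*34 + 475706 = (4*16)*34 + 475706 = 64*34 + 475706 = 2176 + 475706 = 477882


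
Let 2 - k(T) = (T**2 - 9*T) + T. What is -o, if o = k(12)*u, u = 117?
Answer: 5382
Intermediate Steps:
k(T) = 2 - T**2 + 8*T (k(T) = 2 - ((T**2 - 9*T) + T) = 2 - (T**2 - 8*T) = 2 + (-T**2 + 8*T) = 2 - T**2 + 8*T)
o = -5382 (o = (2 - 1*12**2 + 8*12)*117 = (2 - 1*144 + 96)*117 = (2 - 144 + 96)*117 = -46*117 = -5382)
-o = -1*(-5382) = 5382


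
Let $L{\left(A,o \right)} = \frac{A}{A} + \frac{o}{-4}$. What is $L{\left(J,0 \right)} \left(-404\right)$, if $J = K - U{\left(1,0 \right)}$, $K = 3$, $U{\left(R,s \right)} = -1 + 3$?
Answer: $-404$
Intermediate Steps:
$U{\left(R,s \right)} = 2$
$J = 1$ ($J = 3 - 2 = 1$)
$L{\left(A,o \right)} = 1 - \frac{o}{4}$ ($L{\left(A,o \right)} = 1 + o \left(- \frac{1}{4}\right) = 1 - \frac{o}{4}$)
$L{\left(J,0 \right)} \left(-404\right) = \left(1 - 0\right) \left(-404\right) = \left(1 + 0\right) \left(-404\right) = 1 \left(-404\right) = -404$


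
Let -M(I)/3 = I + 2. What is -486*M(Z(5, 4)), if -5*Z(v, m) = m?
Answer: 8748/5 ≈ 1749.6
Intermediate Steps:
Z(v, m) = -m/5
M(I) = -6 - 3*I (M(I) = -3*(I + 2) = -3*(2 + I) = -6 - 3*I)
-486*M(Z(5, 4)) = -486*(-6 - (-3)*4/5) = -486*(-6 - 3*(-⅘)) = -486*(-6 + 12/5) = -486*(-18/5) = 8748/5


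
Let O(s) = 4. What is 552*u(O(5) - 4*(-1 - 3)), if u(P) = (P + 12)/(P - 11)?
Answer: 5888/3 ≈ 1962.7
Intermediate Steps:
u(P) = (12 + P)/(-11 + P)
552*u(O(5) - 4*(-1 - 3)) = 552*((12 + (4 - 4*(-1 - 3)))/(-11 + (4 - 4*(-1 - 3)))) = 552*((12 + (4 - 4*(-4)))/(-11 + (4 - 4*(-4)))) = 552*((12 + (4 + 16))/(-11 + (4 + 16))) = 552*((12 + 20)/(-11 + 20)) = 552*(32/9) = 5888/3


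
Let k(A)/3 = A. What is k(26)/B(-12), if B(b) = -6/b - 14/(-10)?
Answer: 780/19 ≈ 41.053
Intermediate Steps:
k(A) = 3*A
B(b) = 7/5 - 6/b (B(b) = -6/b - 14*(-⅒) = -6/b + 7/5 = 7/5 - 6/b)
k(26)/B(-12) = (3*26)/(7/5 - 6/(-12)) = 78/(7/5 - 6*(-1/12)) = 78/(7/5 + ½) = 78/(19/10) = 78*(10/19) = 780/19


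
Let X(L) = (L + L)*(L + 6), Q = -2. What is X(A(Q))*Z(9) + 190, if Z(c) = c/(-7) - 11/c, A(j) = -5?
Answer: 13550/63 ≈ 215.08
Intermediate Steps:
X(L) = 2*L*(6 + L) (X(L) = (2*L)*(6 + L) = 2*L*(6 + L))
Z(c) = -11/c - c/7 (Z(c) = c*(-1/7) - 11/c = -c/7 - 11/c = -11/c - c/7)
X(A(Q))*Z(9) + 190 = (2*(-5)*(6 - 5))*(-11/9 - 1/7*9) + 190 = (2*(-5)*1)*(-11*1/9 - 9/7) + 190 = -10*(-11/9 - 9/7) + 190 = -10*(-158/63) + 190 = 1580/63 + 190 = 13550/63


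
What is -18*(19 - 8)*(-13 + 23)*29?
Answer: -57420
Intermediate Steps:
-18*(19 - 8)*(-13 + 23)*29 = -198*10*29 = -18*110*29 = -1980*29 = -57420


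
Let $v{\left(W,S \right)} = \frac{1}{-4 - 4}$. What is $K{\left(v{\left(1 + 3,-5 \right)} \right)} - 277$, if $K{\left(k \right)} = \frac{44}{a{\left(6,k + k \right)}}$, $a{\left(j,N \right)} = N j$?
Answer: $- \frac{919}{3} \approx -306.33$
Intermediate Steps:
$v{\left(W,S \right)} = - \frac{1}{8}$ ($v{\left(W,S \right)} = \frac{1}{-8} = - \frac{1}{8}$)
$K{\left(k \right)} = \frac{11}{3 k}$ ($K{\left(k \right)} = \frac{44}{\left(k + k\right) 6} = \frac{44}{2 k 6} = \frac{44}{12 k} = 44 \frac{1}{12 k} = \frac{11}{3 k}$)
$K{\left(v{\left(1 + 3,-5 \right)} \right)} - 277 = \frac{11}{3 \left(- \frac{1}{8}\right)} - 277 = \frac{11}{3} \left(-8\right) - 277 = - \frac{88}{3} - 277 = - \frac{919}{3}$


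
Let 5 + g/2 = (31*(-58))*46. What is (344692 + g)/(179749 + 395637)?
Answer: 89633/287693 ≈ 0.31156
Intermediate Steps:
g = -165426 (g = -10 + 2*((31*(-58))*46) = -10 + 2*(-1798*46) = -10 + 2*(-82708) = -10 - 165416 = -165426)
(344692 + g)/(179749 + 395637) = (344692 - 165426)/(179749 + 395637) = 179266/575386 = 179266*(1/575386) = 89633/287693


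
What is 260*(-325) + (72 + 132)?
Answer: -84296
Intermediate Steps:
260*(-325) + (72 + 132) = -84500 + 204 = -84296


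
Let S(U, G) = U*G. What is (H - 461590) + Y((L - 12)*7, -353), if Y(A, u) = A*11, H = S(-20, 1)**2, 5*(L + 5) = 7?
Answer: -2311956/5 ≈ -4.6239e+5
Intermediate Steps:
L = -18/5 (L = -5 + (1/5)*7 = -5 + 7/5 = -18/5 ≈ -3.6000)
S(U, G) = G*U
H = 400 (H = (1*(-20))**2 = (-20)**2 = 400)
Y(A, u) = 11*A
(H - 461590) + Y((L - 12)*7, -353) = (400 - 461590) + 11*((-18/5 - 12)*7) = -461190 + 11*(-78/5*7) = -461190 + 11*(-546/5) = -461190 - 6006/5 = -2311956/5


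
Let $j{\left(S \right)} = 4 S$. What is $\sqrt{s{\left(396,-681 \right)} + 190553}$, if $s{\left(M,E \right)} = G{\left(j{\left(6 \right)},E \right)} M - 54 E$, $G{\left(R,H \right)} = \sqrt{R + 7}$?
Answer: $\sqrt{227327 + 396 \sqrt{31}} \approx 479.09$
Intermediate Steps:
$G{\left(R,H \right)} = \sqrt{7 + R}$
$s{\left(M,E \right)} = - 54 E + M \sqrt{31}$ ($s{\left(M,E \right)} = \sqrt{7 + 4 \cdot 6} M - 54 E = \sqrt{7 + 24} M - 54 E = \sqrt{31} M - 54 E = M \sqrt{31} - 54 E = - 54 E + M \sqrt{31}$)
$\sqrt{s{\left(396,-681 \right)} + 190553} = \sqrt{\left(\left(-54\right) \left(-681\right) + 396 \sqrt{31}\right) + 190553} = \sqrt{\left(36774 + 396 \sqrt{31}\right) + 190553} = \sqrt{227327 + 396 \sqrt{31}}$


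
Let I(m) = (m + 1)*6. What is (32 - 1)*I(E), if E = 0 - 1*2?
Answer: -186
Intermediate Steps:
E = -2 (E = 0 - 2 = -2)
I(m) = 6 + 6*m (I(m) = (1 + m)*6 = 6 + 6*m)
(32 - 1)*I(E) = (32 - 1)*(6 + 6*(-2)) = 31*(6 - 12) = 31*(-6) = -186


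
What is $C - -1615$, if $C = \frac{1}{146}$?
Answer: $\frac{235791}{146} \approx 1615.0$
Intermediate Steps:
$C = \frac{1}{146} \approx 0.0068493$
$C - -1615 = \frac{1}{146} - -1615 = \frac{1}{146} + 1615 = \frac{235791}{146}$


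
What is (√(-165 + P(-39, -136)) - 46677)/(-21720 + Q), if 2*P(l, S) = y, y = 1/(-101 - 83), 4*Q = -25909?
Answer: 186708/112789 - I*√1396583/2594147 ≈ 1.6554 - 0.00045555*I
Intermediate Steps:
Q = -25909/4 (Q = (¼)*(-25909) = -25909/4 ≈ -6477.3)
y = -1/184 (y = 1/(-184) = -1/184 ≈ -0.0054348)
P(l, S) = -1/368 (P(l, S) = (½)*(-1/184) = -1/368)
(√(-165 + P(-39, -136)) - 46677)/(-21720 + Q) = (√(-165 - 1/368) - 46677)/(-21720 - 25909/4) = (√(-60721/368) - 46677)/(-112789/4) = (I*√1396583/92 - 46677)*(-4/112789) = (-46677 + I*√1396583/92)*(-4/112789) = 186708/112789 - I*√1396583/2594147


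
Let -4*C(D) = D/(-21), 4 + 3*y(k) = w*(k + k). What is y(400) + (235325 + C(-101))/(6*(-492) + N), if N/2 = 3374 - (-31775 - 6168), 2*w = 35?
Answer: 10415395605/2231096 ≈ 4668.3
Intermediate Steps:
w = 35/2 (w = (½)*35 = 35/2 ≈ 17.500)
y(k) = -4/3 + 35*k/3 (y(k) = -4/3 + (35*(k + k)/2)/3 = -4/3 + (35*(2*k)/2)/3 = -4/3 + (35*k)/3 = -4/3 + 35*k/3)
C(D) = D/84 (C(D) = -D/(4*(-21)) = -D*(-1)/(4*21) = -(-1)*D/84 = D/84)
N = 82634 (N = 2*(3374 - (-31775 - 6168)) = 2*(3374 - 1*(-37943)) = 2*(3374 + 37943) = 2*41317 = 82634)
y(400) + (235325 + C(-101))/(6*(-492) + N) = (-4/3 + (35/3)*400) + (235325 + (1/84)*(-101))/(6*(-492) + 82634) = (-4/3 + 14000/3) + (235325 - 101/84)/(-2952 + 82634) = 13996/3 + (19767199/84)/79682 = 13996/3 + (19767199/84)*(1/79682) = 13996/3 + 19767199/6693288 = 10415395605/2231096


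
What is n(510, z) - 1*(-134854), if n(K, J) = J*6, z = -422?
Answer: 132322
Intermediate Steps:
n(K, J) = 6*J
n(510, z) - 1*(-134854) = 6*(-422) - 1*(-134854) = -2532 + 134854 = 132322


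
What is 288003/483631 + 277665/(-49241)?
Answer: -120105845892/23814474071 ≈ -5.0434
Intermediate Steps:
288003/483631 + 277665/(-49241) = 288003*(1/483631) + 277665*(-1/49241) = 288003/483631 - 277665/49241 = -120105845892/23814474071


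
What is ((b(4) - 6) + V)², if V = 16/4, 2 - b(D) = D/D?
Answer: 1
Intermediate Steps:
b(D) = 1 (b(D) = 2 - D/D = 2 - 1*1 = 2 - 1 = 1)
V = 4 (V = 16*(¼) = 4)
((b(4) - 6) + V)² = ((1 - 6) + 4)² = (-5 + 4)² = (-1)² = 1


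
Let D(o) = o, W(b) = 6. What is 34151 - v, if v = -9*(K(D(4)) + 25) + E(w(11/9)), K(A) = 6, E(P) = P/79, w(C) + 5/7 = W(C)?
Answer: 19039753/553 ≈ 34430.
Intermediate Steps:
w(C) = 37/7 (w(C) = -5/7 + 6 = 37/7)
E(P) = P/79 (E(P) = P*(1/79) = P/79)
v = -154250/553 (v = -9*(6 + 25) + (1/79)*(37/7) = -9*31 + 37/553 = -279 + 37/553 = -154250/553 ≈ -278.93)
34151 - v = 34151 - 1*(-154250/553) = 34151 + 154250/553 = 19039753/553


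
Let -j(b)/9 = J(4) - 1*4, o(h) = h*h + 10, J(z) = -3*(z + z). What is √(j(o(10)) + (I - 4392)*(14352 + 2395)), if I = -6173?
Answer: I*√176931803 ≈ 13302.0*I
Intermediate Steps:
J(z) = -6*z
o(h) = 10 + h² (o(h) = h² + 10 = 10 + h²)
j(b) = 252 (j(b) = -9*(-6*4 - 1*4) = -9*(-24 - 4) = -9*(-28) = 252)
√(j(o(10)) + (I - 4392)*(14352 + 2395)) = √(252 + (-6173 - 4392)*(14352 + 2395)) = √(252 - 10565*16747) = √(252 - 176932055) = √(-176931803) = I*√176931803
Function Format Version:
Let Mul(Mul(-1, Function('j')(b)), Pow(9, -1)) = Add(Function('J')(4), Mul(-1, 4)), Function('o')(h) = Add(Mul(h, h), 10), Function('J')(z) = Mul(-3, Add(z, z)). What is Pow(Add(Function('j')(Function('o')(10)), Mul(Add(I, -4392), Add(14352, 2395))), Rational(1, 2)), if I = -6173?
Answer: Mul(I, Pow(176931803, Rational(1, 2))) ≈ Mul(13302., I)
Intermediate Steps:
Function('J')(z) = Mul(-6, z) (Function('J')(z) = Mul(-3, Mul(2, z)) = Mul(-6, z))
Function('o')(h) = Add(10, Pow(h, 2)) (Function('o')(h) = Add(Pow(h, 2), 10) = Add(10, Pow(h, 2)))
Function('j')(b) = 252 (Function('j')(b) = Mul(-9, Add(Mul(-6, 4), Mul(-1, 4))) = Mul(-9, Add(-24, -4)) = Mul(-9, -28) = 252)
Pow(Add(Function('j')(Function('o')(10)), Mul(Add(I, -4392), Add(14352, 2395))), Rational(1, 2)) = Pow(Add(252, Mul(Add(-6173, -4392), Add(14352, 2395))), Rational(1, 2)) = Pow(Add(252, Mul(-10565, 16747)), Rational(1, 2)) = Pow(Add(252, -176932055), Rational(1, 2)) = Pow(-176931803, Rational(1, 2)) = Mul(I, Pow(176931803, Rational(1, 2)))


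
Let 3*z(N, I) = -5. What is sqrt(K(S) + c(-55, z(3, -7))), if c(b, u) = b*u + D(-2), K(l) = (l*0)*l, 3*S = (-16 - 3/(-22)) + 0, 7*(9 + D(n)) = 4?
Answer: 2*sqrt(9177)/21 ≈ 9.1235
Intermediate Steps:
D(n) = -59/7 (D(n) = -9 + (1/7)*4 = -9 + 4/7 = -59/7)
S = -349/66 (S = ((-16 - 3/(-22)) + 0)/3 = ((-16 - 3*(-1/22)) + 0)/3 = ((-16 + 3/22) + 0)/3 = (-349/22 + 0)/3 = (1/3)*(-349/22) = -349/66 ≈ -5.2879)
K(l) = 0 (K(l) = 0*l = 0)
z(N, I) = -5/3 (z(N, I) = (1/3)*(-5) = -5/3)
c(b, u) = -59/7 + b*u (c(b, u) = b*u - 59/7 = -59/7 + b*u)
sqrt(K(S) + c(-55, z(3, -7))) = sqrt(0 + (-59/7 - 55*(-5/3))) = sqrt(0 + (-59/7 + 275/3)) = sqrt(0 + 1748/21) = sqrt(1748/21) = 2*sqrt(9177)/21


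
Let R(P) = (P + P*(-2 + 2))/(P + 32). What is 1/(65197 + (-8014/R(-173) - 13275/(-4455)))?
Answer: 17127/1004812628 ≈ 1.7045e-5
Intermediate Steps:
R(P) = P/(32 + P) (R(P) = (P + P*0)/(32 + P) = (P + 0)/(32 + P) = P/(32 + P))
1/(65197 + (-8014/R(-173) - 13275/(-4455))) = 1/(65197 + (-8014/((-173/(32 - 173))) - 13275/(-4455))) = 1/(65197 + (-8014/((-173/(-141))) - 13275*(-1/4455))) = 1/(65197 + (-8014/((-173*(-1/141))) + 295/99)) = 1/(65197 + (-8014/173/141 + 295/99)) = 1/(65197 + (-8014*141/173 + 295/99)) = 1/(65197 + (-1129974/173 + 295/99)) = 1/(65197 - 111816391/17127) = 1/(1004812628/17127) = 17127/1004812628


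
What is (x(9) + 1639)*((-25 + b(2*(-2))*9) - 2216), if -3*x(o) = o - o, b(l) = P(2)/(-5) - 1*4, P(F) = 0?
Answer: -3732003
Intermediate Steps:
b(l) = -4 (b(l) = 0/(-5) - 1*4 = 0*(-⅕) - 4 = 0 - 4 = -4)
x(o) = 0 (x(o) = -(o - o)/3 = -⅓*0 = 0)
(x(9) + 1639)*((-25 + b(2*(-2))*9) - 2216) = (0 + 1639)*((-25 - 4*9) - 2216) = 1639*((-25 - 36) - 2216) = 1639*(-61 - 2216) = 1639*(-2277) = -3732003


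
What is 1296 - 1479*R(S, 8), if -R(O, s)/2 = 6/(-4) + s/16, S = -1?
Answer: -1662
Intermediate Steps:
R(O, s) = 3 - s/8 (R(O, s) = -2*(6/(-4) + s/16) = -2*(6*(-1/4) + s*(1/16)) = -2*(-3/2 + s/16) = 3 - s/8)
1296 - 1479*R(S, 8) = 1296 - 1479*(3 - 1/8*8) = 1296 - 1479*(3 - 1) = 1296 - 1479*2 = 1296 - 2958 = -1662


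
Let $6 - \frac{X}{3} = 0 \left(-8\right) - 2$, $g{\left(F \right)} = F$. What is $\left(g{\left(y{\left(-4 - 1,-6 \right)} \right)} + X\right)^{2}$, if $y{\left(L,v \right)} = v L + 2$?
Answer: $3136$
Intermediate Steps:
$y{\left(L,v \right)} = 2 + L v$ ($y{\left(L,v \right)} = L v + 2 = 2 + L v$)
$X = 24$ ($X = 18 - 3 \left(0 \left(-8\right) - 2\right) = 18 - 3 \left(0 - 2\right) = 18 - -6 = 18 + 6 = 24$)
$\left(g{\left(y{\left(-4 - 1,-6 \right)} \right)} + X\right)^{2} = \left(\left(2 + \left(-4 - 1\right) \left(-6\right)\right) + 24\right)^{2} = \left(\left(2 - -30\right) + 24\right)^{2} = \left(\left(2 + 30\right) + 24\right)^{2} = \left(32 + 24\right)^{2} = 56^{2} = 3136$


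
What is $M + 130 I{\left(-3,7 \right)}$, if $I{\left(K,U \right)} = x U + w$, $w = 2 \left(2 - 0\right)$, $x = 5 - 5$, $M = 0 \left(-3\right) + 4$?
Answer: $524$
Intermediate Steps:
$M = 4$ ($M = 0 + 4 = 4$)
$x = 0$
$w = 4$ ($w = 2 \left(2 + 0\right) = 2 \cdot 2 = 4$)
$I{\left(K,U \right)} = 4$ ($I{\left(K,U \right)} = 0 U + 4 = 0 + 4 = 4$)
$M + 130 I{\left(-3,7 \right)} = 4 + 130 \cdot 4 = 4 + 520 = 524$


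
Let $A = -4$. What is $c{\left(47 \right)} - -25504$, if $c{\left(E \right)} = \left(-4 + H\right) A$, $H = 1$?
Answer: $25516$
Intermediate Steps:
$c{\left(E \right)} = 12$ ($c{\left(E \right)} = \left(-4 + 1\right) \left(-4\right) = \left(-3\right) \left(-4\right) = 12$)
$c{\left(47 \right)} - -25504 = 12 - -25504 = 12 + 25504 = 25516$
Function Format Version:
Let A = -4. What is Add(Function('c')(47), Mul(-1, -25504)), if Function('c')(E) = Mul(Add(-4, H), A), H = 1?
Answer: 25516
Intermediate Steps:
Function('c')(E) = 12 (Function('c')(E) = Mul(Add(-4, 1), -4) = Mul(-3, -4) = 12)
Add(Function('c')(47), Mul(-1, -25504)) = Add(12, Mul(-1, -25504)) = Add(12, 25504) = 25516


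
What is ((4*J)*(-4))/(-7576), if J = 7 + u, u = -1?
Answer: 12/947 ≈ 0.012672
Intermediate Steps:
J = 6 (J = 7 - 1 = 6)
((4*J)*(-4))/(-7576) = ((4*6)*(-4))/(-7576) = (24*(-4))*(-1/7576) = -96*(-1/7576) = 12/947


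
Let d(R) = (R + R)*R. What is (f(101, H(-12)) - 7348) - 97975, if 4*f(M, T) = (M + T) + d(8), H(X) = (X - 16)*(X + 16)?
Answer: -421175/4 ≈ -1.0529e+5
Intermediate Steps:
d(R) = 2*R**2 (d(R) = (2*R)*R = 2*R**2)
H(X) = (-16 + X)*(16 + X)
f(M, T) = 32 + M/4 + T/4 (f(M, T) = ((M + T) + 2*8**2)/4 = ((M + T) + 2*64)/4 = ((M + T) + 128)/4 = (128 + M + T)/4 = 32 + M/4 + T/4)
(f(101, H(-12)) - 7348) - 97975 = ((32 + (1/4)*101 + (-256 + (-12)**2)/4) - 7348) - 97975 = ((32 + 101/4 + (-256 + 144)/4) - 7348) - 97975 = ((32 + 101/4 + (1/4)*(-112)) - 7348) - 97975 = ((32 + 101/4 - 28) - 7348) - 97975 = (117/4 - 7348) - 97975 = -29275/4 - 97975 = -421175/4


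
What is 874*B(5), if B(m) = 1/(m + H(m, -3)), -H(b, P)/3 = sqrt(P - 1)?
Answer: 4370/61 + 5244*I/61 ≈ 71.639 + 85.967*I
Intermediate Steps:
H(b, P) = -3*sqrt(-1 + P) (H(b, P) = -3*sqrt(P - 1) = -3*sqrt(-1 + P))
B(m) = 1/(m - 6*I) (B(m) = 1/(m - 3*sqrt(-1 - 3)) = 1/(m - 6*I))
874*B(5) = 874/(5 - 6*I) = 874*((5 + 6*I)/61) = 874*(5 + 6*I)/61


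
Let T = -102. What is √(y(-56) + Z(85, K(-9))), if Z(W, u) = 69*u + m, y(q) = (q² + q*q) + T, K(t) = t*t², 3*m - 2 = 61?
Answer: I*√44110 ≈ 210.02*I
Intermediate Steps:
m = 21 (m = ⅔ + (⅓)*61 = ⅔ + 61/3 = 21)
K(t) = t³
y(q) = -102 + 2*q² (y(q) = (q² + q*q) - 102 = (q² + q²) - 102 = 2*q² - 102 = -102 + 2*q²)
Z(W, u) = 21 + 69*u (Z(W, u) = 69*u + 21 = 21 + 69*u)
√(y(-56) + Z(85, K(-9))) = √((-102 + 2*(-56)²) + (21 + 69*(-9)³)) = √((-102 + 2*3136) + (21 + 69*(-729))) = √((-102 + 6272) + (21 - 50301)) = √(6170 - 50280) = √(-44110) = I*√44110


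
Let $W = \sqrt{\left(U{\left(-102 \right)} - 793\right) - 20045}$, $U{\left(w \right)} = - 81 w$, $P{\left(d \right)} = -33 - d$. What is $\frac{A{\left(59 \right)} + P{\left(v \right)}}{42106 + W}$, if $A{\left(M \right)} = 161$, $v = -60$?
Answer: $\frac{1978982}{443231953} - \frac{188 i \sqrt{786}}{443231953} \approx 0.0044649 - 1.1892 \cdot 10^{-5} i$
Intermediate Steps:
$W = 4 i \sqrt{786}$ ($W = \sqrt{\left(\left(-81\right) \left(-102\right) - 793\right) - 20045} = \sqrt{\left(8262 - 793\right) - 20045} = \sqrt{7469 - 20045} = \sqrt{-12576} = 4 i \sqrt{786} \approx 112.14 i$)
$\frac{A{\left(59 \right)} + P{\left(v \right)}}{42106 + W} = \frac{161 - -27}{42106 + 4 i \sqrt{786}} = \frac{161 + \left(-33 + 60\right)}{42106 + 4 i \sqrt{786}} = \frac{161 + 27}{42106 + 4 i \sqrt{786}} = \frac{188}{42106 + 4 i \sqrt{786}}$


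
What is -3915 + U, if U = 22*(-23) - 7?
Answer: -4428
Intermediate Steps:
U = -513 (U = -506 - 7 = -513)
-3915 + U = -3915 - 513 = -4428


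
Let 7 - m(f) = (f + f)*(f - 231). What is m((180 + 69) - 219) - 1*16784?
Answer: -4717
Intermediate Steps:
m(f) = 7 - 2*f*(-231 + f) (m(f) = 7 - (f + f)*(f - 231) = 7 - 2*f*(-231 + f))
m((180 + 69) - 219) - 1*16784 = (7 - 2*((180 + 69) - 219)**2 + 462*((180 + 69) - 219)) - 1*16784 = (7 - 2*(249 - 219)**2 + 462*(249 - 219)) - 16784 = (7 - 2*30**2 + 462*30) - 16784 = (7 - 2*900 + 13860) - 16784 = (7 - 1800 + 13860) - 16784 = 12067 - 16784 = -4717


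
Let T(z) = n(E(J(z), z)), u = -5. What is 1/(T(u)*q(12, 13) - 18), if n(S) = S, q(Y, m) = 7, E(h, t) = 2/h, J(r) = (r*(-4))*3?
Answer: -30/533 ≈ -0.056285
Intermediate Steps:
J(r) = -12*r (J(r) = -4*r*3 = -12*r)
T(z) = -1/(6*z) (T(z) = 2/((-12*z)) = 2*(-1/(12*z)) = -1/(6*z))
1/(T(u)*q(12, 13) - 18) = 1/(-⅙/(-5)*7 - 18) = 1/(-⅙*(-⅕)*7 - 18) = 1/((1/30)*7 - 18) = 1/(7/30 - 18) = 1/(-533/30) = -30/533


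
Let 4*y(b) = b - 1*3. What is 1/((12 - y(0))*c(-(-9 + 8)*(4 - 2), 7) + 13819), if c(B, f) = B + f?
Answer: 4/55735 ≈ 7.1768e-5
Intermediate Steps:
y(b) = -¾ + b/4 (y(b) = (b - 1*3)/4 = (b - 3)/4 = (-3 + b)/4 = -¾ + b/4)
1/((12 - y(0))*c(-(-9 + 8)*(4 - 2), 7) + 13819) = 1/((12 - (-¾ + (¼)*0))*(-(-9 + 8)*(4 - 2) + 7) + 13819) = 1/((12 - (-¾ + 0))*(-(-1)*2 + 7) + 13819) = 1/((12 - 1*(-¾))*(-1*(-2) + 7) + 13819) = 1/((12 + ¾)*(2 + 7) + 13819) = 1/((51/4)*9 + 13819) = 1/(459/4 + 13819) = 1/(55735/4) = 4/55735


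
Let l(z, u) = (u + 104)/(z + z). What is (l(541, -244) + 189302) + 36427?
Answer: 122119319/541 ≈ 2.2573e+5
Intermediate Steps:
l(z, u) = (104 + u)/(2*z) (l(z, u) = (104 + u)/((2*z)) = (104 + u)*(1/(2*z)) = (104 + u)/(2*z))
(l(541, -244) + 189302) + 36427 = ((½)*(104 - 244)/541 + 189302) + 36427 = ((½)*(1/541)*(-140) + 189302) + 36427 = (-70/541 + 189302) + 36427 = 102412312/541 + 36427 = 122119319/541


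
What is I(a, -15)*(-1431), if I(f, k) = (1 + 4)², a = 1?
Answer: -35775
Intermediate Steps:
I(f, k) = 25 (I(f, k) = 5² = 25)
I(a, -15)*(-1431) = 25*(-1431) = -35775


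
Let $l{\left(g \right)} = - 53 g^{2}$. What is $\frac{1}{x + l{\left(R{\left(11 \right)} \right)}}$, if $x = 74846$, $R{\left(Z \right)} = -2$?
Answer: $\frac{1}{74634} \approx 1.3399 \cdot 10^{-5}$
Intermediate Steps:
$\frac{1}{x + l{\left(R{\left(11 \right)} \right)}} = \frac{1}{74846 - 53 \left(-2\right)^{2}} = \frac{1}{74846 - 212} = \frac{1}{74634}$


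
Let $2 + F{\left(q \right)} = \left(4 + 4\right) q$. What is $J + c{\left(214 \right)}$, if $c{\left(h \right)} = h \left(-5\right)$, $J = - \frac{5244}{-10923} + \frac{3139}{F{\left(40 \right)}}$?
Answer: $- \frac{1226901697}{1157838} \approx -1059.6$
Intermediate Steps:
$F{\left(q \right)} = -2 + 8 q$ ($F{\left(q \right)} = -2 + \left(4 + 4\right) q = -2 + 8 q$)
$J = \frac{11984963}{1157838}$ ($J = - \frac{5244}{-10923} + \frac{3139}{-2 + 8 \cdot 40} = \left(-5244\right) \left(- \frac{1}{10923}\right) + \frac{3139}{-2 + 320} = \frac{1748}{3641} + \frac{3139}{318} = \frac{11984963}{1157838} \approx 10.351$)
$c{\left(h \right)} = - 5 h$
$J + c{\left(214 \right)} = \frac{11984963}{1157838} - 1070 = - \frac{1226901697}{1157838}$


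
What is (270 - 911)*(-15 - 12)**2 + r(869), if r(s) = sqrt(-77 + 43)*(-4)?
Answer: -467289 - 4*I*sqrt(34) ≈ -4.6729e+5 - 23.324*I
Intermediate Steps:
r(s) = -4*I*sqrt(34) (r(s) = sqrt(-34)*(-4) = (I*sqrt(34))*(-4) = -4*I*sqrt(34))
(270 - 911)*(-15 - 12)**2 + r(869) = (270 - 911)*(-15 - 12)**2 - 4*I*sqrt(34) = -641*(-27)**2 - 4*I*sqrt(34) = -641*729 - 4*I*sqrt(34) = -467289 - 4*I*sqrt(34)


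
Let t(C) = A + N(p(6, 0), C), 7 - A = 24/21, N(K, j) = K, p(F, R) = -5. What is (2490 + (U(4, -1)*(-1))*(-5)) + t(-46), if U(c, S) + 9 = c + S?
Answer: 17226/7 ≈ 2460.9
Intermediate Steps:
A = 41/7 (A = 7 - 24/21 = 7 - 1*8/7 = 7 - 8/7 = 41/7 ≈ 5.8571)
U(c, S) = -9 + S + c (U(c, S) = -9 + (c + S) = -9 + (S + c) = -9 + S + c)
t(C) = 6/7 (t(C) = 41/7 - 5 = 6/7)
(2490 + (U(4, -1)*(-1))*(-5)) + t(-46) = (2490 + ((-9 - 1 + 4)*(-1))*(-5)) + 6/7 = (2490 - 6*(-1)*(-5)) + 6/7 = (2490 + 6*(-5)) + 6/7 = (2490 - 30) + 6/7 = 2460 + 6/7 = 17226/7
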